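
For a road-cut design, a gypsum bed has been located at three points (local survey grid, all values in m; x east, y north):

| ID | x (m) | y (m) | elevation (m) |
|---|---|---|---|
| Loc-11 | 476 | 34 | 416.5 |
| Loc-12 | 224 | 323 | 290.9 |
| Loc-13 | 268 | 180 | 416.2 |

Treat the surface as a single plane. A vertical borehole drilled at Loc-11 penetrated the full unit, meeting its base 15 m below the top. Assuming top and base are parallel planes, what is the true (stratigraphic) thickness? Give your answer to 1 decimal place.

8.9 m

Let the plane be z = a·x + b·y + c.
Loc-12−Loc-11: −252a + 289b = −125.6;  Loc-13−Loc-11: −208a + 146b = −0.3.
Solving gives a = −0.78263, b = −1.11703.
|∇z| = √(a²+b²) = 1.36392, so dip δ = arctan(1.36392) = 53.75°.
True thickness = vertical thickness × cos δ = 15 × cos 53.75° = 8.9 m.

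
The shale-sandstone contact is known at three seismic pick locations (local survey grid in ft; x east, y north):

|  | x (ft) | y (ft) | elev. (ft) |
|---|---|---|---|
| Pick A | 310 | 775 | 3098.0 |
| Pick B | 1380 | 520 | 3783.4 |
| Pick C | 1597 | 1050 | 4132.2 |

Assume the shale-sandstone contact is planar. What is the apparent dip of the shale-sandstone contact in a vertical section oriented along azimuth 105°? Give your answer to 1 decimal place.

Let the plane be z = a·x + b·y + c.
Pick B−Pick A: 1070a − 255b = 685.4;  Pick C−Pick A: 1287a + 275b = 1034.2.
Solving gives a = 0.72651, b = 0.36065.
Unit vector along 105° is (sin 105°, cos 105°) = (0.9659, -0.2588).
Slope in that direction = a·(0.9659) + b·(-0.2588) = 0.60841.
Apparent dip = arctan|0.60841| = 31.3° (true dip is 39.0°, so apparent ≤ true as expected).

31.3°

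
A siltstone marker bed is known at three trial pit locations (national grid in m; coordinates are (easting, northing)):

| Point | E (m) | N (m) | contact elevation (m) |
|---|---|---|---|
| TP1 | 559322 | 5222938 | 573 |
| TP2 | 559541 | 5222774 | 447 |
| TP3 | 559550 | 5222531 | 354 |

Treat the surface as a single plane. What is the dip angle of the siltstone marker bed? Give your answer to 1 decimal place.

Two edge vectors: TP1→TP2 = (219, -164, -126), TP1→TP3 = (228, -407, -219).
Normal n = (TP1→TP2) × (TP1→TP3) = (-15366, 19233, -51741).
So ∂z/∂E = −n_x/n_z = −0.29698 and ∂z/∂N = −n_y/n_z = 0.37172.
Gradient magnitude |∇z| = √(a² + b²) = √(0.08820 + 0.13817) = 0.47578.
True dip = arctan(0.47578) = 25.4°, dipping toward SE (azimuth ≈ 141°).

25.4°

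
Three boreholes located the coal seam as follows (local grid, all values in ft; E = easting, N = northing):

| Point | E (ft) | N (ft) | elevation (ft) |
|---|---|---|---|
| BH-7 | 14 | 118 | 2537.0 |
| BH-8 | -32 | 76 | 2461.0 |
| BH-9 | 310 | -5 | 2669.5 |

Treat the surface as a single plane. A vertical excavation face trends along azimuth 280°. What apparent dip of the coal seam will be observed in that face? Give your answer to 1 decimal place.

33.2°

Two edge vectors: BH-7→BH-8 = (-46, -42, -76), BH-7→BH-9 = (296, -123, 132.5).
Normal n = (BH-7→BH-8) × (BH-7→BH-9) = (-14913, -16401, 18090).
So ∂z/∂E = −n_x/n_z = 0.82438 and ∂z/∂N = −n_y/n_z = 0.90663.
Unit vector along 280° is (sin 280°, cos 280°) = (-0.9848, 0.1736).
Slope in that direction = a·(-0.9848) + b·(0.1736) = −0.65442.
Apparent dip = arctan|0.65442| = 33.2° (true dip is 50.8°, so apparent ≤ true as expected).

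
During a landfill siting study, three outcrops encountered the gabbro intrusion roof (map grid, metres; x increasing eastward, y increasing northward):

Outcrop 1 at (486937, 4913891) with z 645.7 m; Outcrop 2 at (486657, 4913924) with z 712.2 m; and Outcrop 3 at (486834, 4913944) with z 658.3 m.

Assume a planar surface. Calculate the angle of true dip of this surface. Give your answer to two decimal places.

Let the plane be z = a·x + b·y + c.
Outcrop 2−Outcrop 1: −280a + 33b = 66.5;  Outcrop 3−Outcrop 1: −103a + 53b = 12.6.
Solving gives a = −0.27172, b = −0.29032.
Gradient magnitude |∇z| = √(a² + b²) = √(0.07383 + 0.08428) = 0.39763.
True dip = arctan(0.39763) = 21.68°, dipping toward NE (azimuth ≈ 043°).

21.68°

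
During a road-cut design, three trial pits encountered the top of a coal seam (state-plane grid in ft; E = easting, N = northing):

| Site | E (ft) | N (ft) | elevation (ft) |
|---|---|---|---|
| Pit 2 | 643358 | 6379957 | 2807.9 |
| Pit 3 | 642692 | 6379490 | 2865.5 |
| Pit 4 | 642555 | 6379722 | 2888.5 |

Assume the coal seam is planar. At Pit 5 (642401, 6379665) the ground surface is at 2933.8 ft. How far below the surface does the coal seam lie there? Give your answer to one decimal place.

Two edge vectors: Pit 2→Pit 3 = (-666, -467, 57.6), Pit 2→Pit 4 = (-803, -235, 80.6).
Normal n = (Pit 2→Pit 3) × (Pit 2→Pit 4) = (-24104.2, 7426.8, -218491).
So ∂z/∂E = −n_x/n_z = −0.110321249 and ∂z/∂N = −n_y/n_z = 0.033991331.
Intercept c from Pit 2: 2807.9 + 70976.06 − 216863.23 = −143079.27.
At (642401, 6379665): z_contact = −70870.48 + 216853.31 − 143079.27 = 2903.55 ft.
Depth below ground = 2933.8 − 2903.55 = 30.2 ft.

30.2 ft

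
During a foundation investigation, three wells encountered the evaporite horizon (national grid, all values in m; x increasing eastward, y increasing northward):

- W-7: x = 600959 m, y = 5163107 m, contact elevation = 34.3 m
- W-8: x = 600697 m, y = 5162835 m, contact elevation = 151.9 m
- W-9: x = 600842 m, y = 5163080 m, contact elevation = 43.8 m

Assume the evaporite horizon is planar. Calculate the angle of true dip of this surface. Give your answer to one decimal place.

24.5°

Let the plane be z = a·x + b·y + c.
W-8−W-7: −262a − 272b = 117.6;  W-9−W-7: −117a − 27b = 9.5.
Solving gives a = 0.02389, b = −0.45536.
Gradient magnitude |∇z| = √(a² + b²) = √(0.00057 + 0.20735) = 0.45599.
True dip = arctan(0.45599) = 24.5°, dipping toward N (azimuth ≈ 357°).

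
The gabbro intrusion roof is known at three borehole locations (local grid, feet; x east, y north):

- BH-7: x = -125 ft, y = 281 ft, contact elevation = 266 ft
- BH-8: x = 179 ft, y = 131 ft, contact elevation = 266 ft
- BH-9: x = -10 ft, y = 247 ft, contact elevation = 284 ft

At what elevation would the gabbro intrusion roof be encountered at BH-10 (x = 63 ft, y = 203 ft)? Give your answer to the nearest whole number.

Two edge vectors: BH-7→BH-8 = (304, -150, 0), BH-7→BH-9 = (115, -34, 18).
Normal n = (BH-7→BH-8) × (BH-7→BH-9) = (-2700, -5472, 6914).
So ∂z/∂x = −n_x/n_z = 0.39051 and ∂z/∂y = −n_y/n_z = 0.79144.
Intercept c from BH-7: 266 + 48.81 − 222.39 = 92.42.
At (63, 203): z = 24.6 + 160.7 + 92.42 = 277.7 ft.

278 ft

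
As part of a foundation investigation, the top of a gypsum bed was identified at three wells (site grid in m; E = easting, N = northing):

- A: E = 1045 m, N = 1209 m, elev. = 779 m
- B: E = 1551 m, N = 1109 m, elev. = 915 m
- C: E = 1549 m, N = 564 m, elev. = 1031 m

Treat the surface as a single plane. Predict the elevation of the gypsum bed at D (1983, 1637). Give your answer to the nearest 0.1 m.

900.0 m

Let the plane be z = a·E + b·N + c.
B−A: 506a − 100b = 136;  C−A: 504a − 645b = 252.
Solving gives a = 0.226546, b = −0.213675.
Then c = 779 − a·1045 − b·1209 = 800.59.
At (1983, 1637): z = 449.2 − 349.8 + 800.59 = 900.0 m.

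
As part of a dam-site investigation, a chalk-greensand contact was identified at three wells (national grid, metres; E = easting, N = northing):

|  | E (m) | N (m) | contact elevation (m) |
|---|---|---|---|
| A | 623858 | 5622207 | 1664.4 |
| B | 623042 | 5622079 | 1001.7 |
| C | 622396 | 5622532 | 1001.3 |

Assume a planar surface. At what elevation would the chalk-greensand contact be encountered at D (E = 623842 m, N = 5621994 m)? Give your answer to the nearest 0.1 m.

Two edge vectors: A→B = (-816, -128, -662.7), A→C = (-1462, 325, -663.1).
Normal n = (A→B) × (A→C) = (300254.3, 427777.8, -452336).
So ∂z/∂E = −n_x/n_z = 0.663785991 and ∂z/∂N = −n_y/n_z = 0.945708058.
Intercept c from A: 1664.4 − 414108.20 − 5316966.46 = −5729410.26.
At (623842, 5621994): z = 414097.6 + 5316765.0 − 5729410.26 = 1452.3 m.

1452.3 m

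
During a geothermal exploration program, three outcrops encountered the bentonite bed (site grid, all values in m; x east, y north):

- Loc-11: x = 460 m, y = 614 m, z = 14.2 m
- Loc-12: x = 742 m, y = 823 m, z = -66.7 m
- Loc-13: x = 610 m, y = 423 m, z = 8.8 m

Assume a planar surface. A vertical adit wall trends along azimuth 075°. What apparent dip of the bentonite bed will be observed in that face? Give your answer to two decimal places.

Let the plane be z = a·x + b·y + c.
Loc-12−Loc-11: 282a + 209b = −80.9;  Loc-13−Loc-11: 150a − 191b = −5.4.
Solving gives a = −0.19458, b = −0.12454.
Unit vector along 075° is (sin 75°, cos 75°) = (0.9659, 0.2588).
Slope in that direction = a·(0.9659) + b·(0.2588) = −0.22018.
Apparent dip = arctan|0.22018| = 12.42° (true dip is 13.0°, so apparent ≤ true as expected).

12.42°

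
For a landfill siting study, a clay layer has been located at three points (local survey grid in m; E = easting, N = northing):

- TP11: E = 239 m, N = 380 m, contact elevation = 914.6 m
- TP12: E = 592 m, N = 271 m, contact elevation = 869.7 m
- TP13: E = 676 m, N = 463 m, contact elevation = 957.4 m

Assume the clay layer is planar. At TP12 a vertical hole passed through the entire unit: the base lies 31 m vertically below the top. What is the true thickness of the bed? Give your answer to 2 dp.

Two edge vectors: TP11→TP12 = (353, -109, -44.9), TP11→TP13 = (437, 83, 42.8).
Normal n = (TP11→TP12) × (TP11→TP13) = (-938.5, -34729.7, 76932).
So ∂z/∂E = −n_x/n_z = 0.01220 and ∂z/∂N = −n_y/n_z = 0.45143.
|∇z| = √(a²+b²) = 0.45160, so dip δ = arctan(0.45160) = 24.30°.
True thickness = vertical thickness × cos δ = 31 × cos 24.30° = 28.25 m.

28.25 m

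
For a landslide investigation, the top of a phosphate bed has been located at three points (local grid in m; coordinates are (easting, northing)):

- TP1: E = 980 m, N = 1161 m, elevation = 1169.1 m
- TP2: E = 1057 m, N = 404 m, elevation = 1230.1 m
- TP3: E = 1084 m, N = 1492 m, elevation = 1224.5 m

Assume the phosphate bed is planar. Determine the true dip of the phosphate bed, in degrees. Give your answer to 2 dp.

Two edge vectors: TP1→TP2 = (77, -757, 61), TP1→TP3 = (104, 331, 55.4).
Normal n = (TP1→TP2) × (TP1→TP3) = (-62128.8, 2078.2, 104215).
So ∂z/∂E = −n_x/n_z = 0.59616 and ∂z/∂N = −n_y/n_z = −0.01994.
Gradient magnitude |∇z| = √(a² + b²) = √(0.35541 + 0.00040) = 0.59649.
True dip = arctan(0.59649) = 30.82°, dipping toward W (azimuth ≈ 272°).

30.82°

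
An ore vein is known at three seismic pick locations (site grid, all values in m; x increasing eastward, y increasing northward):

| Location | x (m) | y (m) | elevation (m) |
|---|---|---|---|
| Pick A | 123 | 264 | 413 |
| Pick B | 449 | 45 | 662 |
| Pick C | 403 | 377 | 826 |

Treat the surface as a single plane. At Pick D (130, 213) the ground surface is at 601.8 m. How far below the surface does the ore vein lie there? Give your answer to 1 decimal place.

214.1 m

Let the plane be z = a·x + b·y + c.
Pick B−Pick A: 326a − 219b = 249;  Pick C−Pick A: 280a + 113b = 413.
Solving gives a = 1.20809, b = 0.66136.
Then c = 413 − a·123 − b·264 = 89.80.
At (130, 213): z_contact = 157.05 + 140.87 + 89.80 = 387.73 m.
Depth below ground = 601.8 − 387.73 = 214.1 m.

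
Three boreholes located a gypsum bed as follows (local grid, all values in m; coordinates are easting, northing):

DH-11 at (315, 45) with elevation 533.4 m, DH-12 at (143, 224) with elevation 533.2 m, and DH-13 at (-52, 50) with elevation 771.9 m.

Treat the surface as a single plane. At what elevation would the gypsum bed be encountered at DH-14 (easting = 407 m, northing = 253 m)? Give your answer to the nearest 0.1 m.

Two edge vectors: DH-11→DH-12 = (-172, 179, -0.2), DH-11→DH-13 = (-367, 5, 238.5).
Normal n = (DH-11→DH-12) × (DH-11→DH-13) = (42692.5, 41095.4, 64833).
So ∂z/∂easting = −n_x/n_z = −0.65850 and ∂z/∂northing = −n_y/n_z = −0.63387.
Intercept c from DH-11: 533.4 + 207.43 + 28.52 = 769.35.
At (407, 253): z = −268.0 − 160.4 + 769.35 = 341.0 m.

341.0 m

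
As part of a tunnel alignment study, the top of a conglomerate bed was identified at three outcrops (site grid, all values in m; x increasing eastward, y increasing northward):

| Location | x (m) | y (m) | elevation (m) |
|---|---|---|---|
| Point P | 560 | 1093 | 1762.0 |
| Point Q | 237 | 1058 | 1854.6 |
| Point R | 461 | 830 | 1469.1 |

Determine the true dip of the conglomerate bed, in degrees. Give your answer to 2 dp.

53.32°

Two edge vectors: Point P→Point Q = (-323, -35, 92.6), Point P→Point R = (-99, -263, -292.9).
Normal n = (Point P→Point Q) × (Point P→Point R) = (34605.3, -103774.1, 81484).
So ∂z/∂x = −n_x/n_z = −0.42469 and ∂z/∂y = −n_y/n_z = 1.27355.
Gradient magnitude |∇z| = √(a² + b²) = √(0.18036 + 1.62193) = 1.34250.
True dip = arctan(1.34250) = 53.32°, dipping toward SSE (azimuth ≈ 162°).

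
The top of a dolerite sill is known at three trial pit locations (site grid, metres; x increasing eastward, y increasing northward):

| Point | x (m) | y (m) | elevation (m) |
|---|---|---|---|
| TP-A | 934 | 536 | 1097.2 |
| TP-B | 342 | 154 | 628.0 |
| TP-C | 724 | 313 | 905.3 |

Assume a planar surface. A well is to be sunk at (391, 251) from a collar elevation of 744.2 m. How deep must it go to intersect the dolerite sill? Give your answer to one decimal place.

Two edge vectors: TP-A→TP-B = (-592, -382, -469.2), TP-A→TP-C = (-210, -223, -191.9).
Normal n = (TP-A→TP-B) × (TP-A→TP-C) = (-31325.8, -15072.8, 51796).
So ∂z/∂x = −n_x/n_z = 0.60479 and ∂z/∂y = −n_y/n_z = 0.29100.
Intercept c from TP-A: 1097.2 − 564.88 − 155.98 = 376.35.
At (391, 251): z_contact = 236.47 + 73.04 + 376.35 = 685.86 m.
Depth below ground = 744.2 − 685.86 = 58.3 m.

58.3 m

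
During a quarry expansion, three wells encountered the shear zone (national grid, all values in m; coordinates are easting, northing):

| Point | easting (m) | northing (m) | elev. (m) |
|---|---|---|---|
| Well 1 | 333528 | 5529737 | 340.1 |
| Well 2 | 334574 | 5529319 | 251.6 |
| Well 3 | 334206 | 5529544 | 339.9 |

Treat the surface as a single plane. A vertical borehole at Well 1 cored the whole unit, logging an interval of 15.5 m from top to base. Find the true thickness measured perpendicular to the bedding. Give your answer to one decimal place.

12.3 m

Two edge vectors: Well 1→Well 2 = (1046, -418, -88.5), Well 1→Well 3 = (678, -193, -0.2).
Normal n = (Well 1→Well 2) × (Well 1→Well 3) = (-16996.9, -59793.8, 81526).
So ∂z/∂easting = −n_x/n_z = 0.20848 and ∂z/∂northing = −n_y/n_z = 0.73343.
|∇z| = √(a²+b²) = 0.76249, so dip δ = arctan(0.76249) = 37.33°.
True thickness = vertical thickness × cos δ = 15.5 × cos 37.33° = 12.3 m.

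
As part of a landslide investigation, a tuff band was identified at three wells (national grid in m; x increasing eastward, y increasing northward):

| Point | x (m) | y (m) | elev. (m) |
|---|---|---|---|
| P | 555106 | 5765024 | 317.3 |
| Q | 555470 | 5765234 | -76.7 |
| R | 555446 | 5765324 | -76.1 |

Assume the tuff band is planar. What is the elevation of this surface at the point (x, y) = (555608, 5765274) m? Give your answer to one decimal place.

Two edge vectors: P→Q = (364, 210, -394), P→R = (340, 300, -393.4).
Normal n = (P→Q) × (P→R) = (35586, 9237.6, 37800).
So ∂z/∂x = −n_x/n_z = −0.941428571 and ∂z/∂y = −n_y/n_z = −0.244380952.
Intercept c from P: 317.3 + 522592.65 + 1408862.06 = 1931772.00.
At (555608, 5765274): z = −523065.2 − 1408923.2 + 1931772.00 = -216.4 m.

-216.4 m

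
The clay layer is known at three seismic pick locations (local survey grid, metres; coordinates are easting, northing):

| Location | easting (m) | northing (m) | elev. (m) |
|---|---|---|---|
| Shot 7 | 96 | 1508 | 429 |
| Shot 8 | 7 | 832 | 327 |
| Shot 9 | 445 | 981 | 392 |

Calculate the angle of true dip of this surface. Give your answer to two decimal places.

9.70°

Let the plane be z = a·easting + b·northing + c.
Shot 8−Shot 7: −89a − 676b = −102;  Shot 9−Shot 7: 349a − 527b = −37.
Solving gives a = 0.10162, b = 0.13751.
Gradient magnitude |∇z| = √(a² + b²) = √(0.01033 + 0.01891) = 0.17099.
True dip = arctan(0.17099) = 9.70°, dipping toward SW (azimuth ≈ 216°).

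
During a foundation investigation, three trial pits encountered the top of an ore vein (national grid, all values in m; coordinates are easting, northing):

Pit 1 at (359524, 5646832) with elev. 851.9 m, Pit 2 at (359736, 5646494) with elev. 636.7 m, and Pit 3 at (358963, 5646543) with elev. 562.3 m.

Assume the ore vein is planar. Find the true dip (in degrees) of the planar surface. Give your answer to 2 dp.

Two edge vectors: Pit 1→Pit 2 = (212, -338, -215.2), Pit 1→Pit 3 = (-561, -289, -289.6).
Normal n = (Pit 1→Pit 2) × (Pit 1→Pit 3) = (35692, 182122.4, -250886).
So ∂z/∂easting = −n_x/n_z = 0.14226 and ∂z/∂northing = −n_y/n_z = 0.72592.
Gradient magnitude |∇z| = √(a² + b²) = √(0.02024 + 0.52696) = 0.73973.
True dip = arctan(0.73973) = 36.49°, dipping toward S (azimuth ≈ 191°).

36.49°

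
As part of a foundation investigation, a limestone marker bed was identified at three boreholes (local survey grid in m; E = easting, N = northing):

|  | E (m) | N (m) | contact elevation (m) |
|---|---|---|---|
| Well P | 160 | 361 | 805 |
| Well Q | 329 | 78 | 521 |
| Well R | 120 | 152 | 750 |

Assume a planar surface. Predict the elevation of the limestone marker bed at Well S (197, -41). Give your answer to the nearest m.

Let the plane be z = a·E + b·N + c.
Well Q−Well P: 169a − 283b = −284;  Well R−Well P: −40a − 209b = −55.
Solving gives a = −0.93889, b = 0.44285.
Then c = 805 − a·160 − b·361 = 795.35.
At (197, -41): z = −185.0 − 18.2 + 795.35 = 592.2 m.

592 m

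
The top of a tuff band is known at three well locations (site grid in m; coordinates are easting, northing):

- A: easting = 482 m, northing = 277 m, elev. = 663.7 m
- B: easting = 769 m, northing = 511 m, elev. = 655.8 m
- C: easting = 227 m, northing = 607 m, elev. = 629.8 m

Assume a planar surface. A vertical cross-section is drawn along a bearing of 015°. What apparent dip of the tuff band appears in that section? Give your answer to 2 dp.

Let the plane be z = a·easting + b·northing + c.
B−A: 287a + 234b = −7.9;  C−A: −255a + 330b = −33.9.
Solving gives a = 0.03450, b = −0.07607.
Unit vector along 015° is (sin 15°, cos 15°) = (0.2588, 0.9659).
Slope in that direction = a·(0.2588) + b·(0.9659) = −0.06455.
Apparent dip = arctan|0.06455| = 3.69° (true dip is 4.8°, so apparent ≤ true as expected).

3.69°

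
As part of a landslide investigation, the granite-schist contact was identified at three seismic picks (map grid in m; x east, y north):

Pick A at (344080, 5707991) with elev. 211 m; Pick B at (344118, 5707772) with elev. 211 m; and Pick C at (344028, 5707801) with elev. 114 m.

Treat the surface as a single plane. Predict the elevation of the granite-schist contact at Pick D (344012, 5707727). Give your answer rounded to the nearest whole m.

81 m

Let the plane be z = a·x + b·y + c.
Pick B−Pick A: 38a − 219b = 0;  Pick C−Pick A: −52a − 190b = −97.
Solving gives a = 1.14160576, b = 0.19808684.
Then c = 211 − a·344080 − b·5707991 = −1523270.64.
At (344012, 5707727): z = 392726.1 + 1130625.6 − 1523270.64 = 81.1 m.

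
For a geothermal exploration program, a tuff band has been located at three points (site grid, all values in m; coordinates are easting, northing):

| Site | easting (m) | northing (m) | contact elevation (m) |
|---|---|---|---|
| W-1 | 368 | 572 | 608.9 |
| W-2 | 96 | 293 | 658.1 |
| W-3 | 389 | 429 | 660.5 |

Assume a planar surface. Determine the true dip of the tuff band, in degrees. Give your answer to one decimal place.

Let the plane be z = a·easting + b·northing + c.
W-2−W-1: −272a − 279b = 49.2;  W-3−W-1: 21a − 143b = 51.6.
Solving gives a = 0.16447, b = −0.33669.
Gradient magnitude |∇z| = √(a² + b²) = √(0.02705 + 0.11336) = 0.37471.
True dip = arctan(0.37471) = 20.5°, dipping toward NNW (azimuth ≈ 334°).

20.5°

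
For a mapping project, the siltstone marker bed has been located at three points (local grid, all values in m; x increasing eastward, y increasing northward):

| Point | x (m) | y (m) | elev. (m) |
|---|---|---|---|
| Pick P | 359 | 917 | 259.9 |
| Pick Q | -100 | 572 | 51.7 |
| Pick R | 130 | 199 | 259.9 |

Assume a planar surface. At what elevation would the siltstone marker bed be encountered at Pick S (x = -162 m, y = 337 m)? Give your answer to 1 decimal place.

59.4 m

Two edge vectors: Pick P→Pick Q = (-459, -345, -208.2), Pick P→Pick R = (-229, -718, 0).
Normal n = (Pick P→Pick Q) × (Pick P→Pick R) = (-149487.6, 47677.8, 250557).
So ∂z/∂x = −n_x/n_z = 0.59662 and ∂z/∂y = −n_y/n_z = −0.19029.
Intercept c from Pick P: 259.9 − 214.19 + 174.49 = 220.21.
At (-162, 337): z = −96.7 − 64.1 + 220.21 = 59.4 m.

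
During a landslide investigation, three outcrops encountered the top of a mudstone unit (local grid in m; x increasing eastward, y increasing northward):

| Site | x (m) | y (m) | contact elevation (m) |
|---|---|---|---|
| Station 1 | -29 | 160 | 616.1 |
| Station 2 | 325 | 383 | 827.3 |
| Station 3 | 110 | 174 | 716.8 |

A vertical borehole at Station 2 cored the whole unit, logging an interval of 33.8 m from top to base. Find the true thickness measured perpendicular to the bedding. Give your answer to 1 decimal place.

26.6 m

Two edge vectors: Station 1→Station 2 = (354, 223, 211.2), Station 1→Station 3 = (139, 14, 100.7).
Normal n = (Station 1→Station 2) × (Station 1→Station 3) = (19499.3, -6291, -26041).
So ∂z/∂x = −n_x/n_z = 0.74879 and ∂z/∂y = −n_y/n_z = −0.24158.
|∇z| = √(a²+b²) = 0.78680, so dip δ = arctan(0.78680) = 38.20°.
True thickness = vertical thickness × cos δ = 33.8 × cos 38.20° = 26.6 m.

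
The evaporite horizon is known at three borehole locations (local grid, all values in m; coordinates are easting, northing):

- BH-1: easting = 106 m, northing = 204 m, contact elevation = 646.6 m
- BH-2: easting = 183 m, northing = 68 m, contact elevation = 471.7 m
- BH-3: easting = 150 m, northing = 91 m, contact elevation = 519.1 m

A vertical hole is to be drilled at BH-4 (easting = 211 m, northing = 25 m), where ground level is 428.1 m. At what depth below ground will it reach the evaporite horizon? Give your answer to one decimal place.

15.0 m

Let the plane be z = a·easting + b·northing + c.
BH-2−BH-1: 77a − 136b = −174.9;  BH-3−BH-1: 44a − 113b = −127.5.
Solving gives a = −0.89205, b = 0.78097.
Then c = 646.6 − a·106 − b·204 = 581.84.
At (211, 25): z_contact = −188.22 + 19.52 + 581.84 = 413.14 m.
Depth below ground = 428.1 − 413.14 = 15.0 m.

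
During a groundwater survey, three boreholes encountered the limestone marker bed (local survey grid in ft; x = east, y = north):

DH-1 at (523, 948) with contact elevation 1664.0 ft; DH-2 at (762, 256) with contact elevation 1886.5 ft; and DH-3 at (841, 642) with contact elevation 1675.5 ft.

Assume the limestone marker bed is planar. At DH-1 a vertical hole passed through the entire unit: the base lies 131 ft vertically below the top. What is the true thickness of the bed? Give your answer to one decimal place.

Let the plane be z = a·x + b·y + c.
DH-2−DH-1: 239a − 692b = 222.5;  DH-3−DH-1: 318a − 306b = 11.5.
Solving gives a = −0.40924, b = −0.46287.
|∇z| = √(a²+b²) = 0.61785, so dip δ = arctan(0.61785) = 31.71°.
True thickness = vertical thickness × cos δ = 131 × cos 31.71° = 111.4 ft.

111.4 ft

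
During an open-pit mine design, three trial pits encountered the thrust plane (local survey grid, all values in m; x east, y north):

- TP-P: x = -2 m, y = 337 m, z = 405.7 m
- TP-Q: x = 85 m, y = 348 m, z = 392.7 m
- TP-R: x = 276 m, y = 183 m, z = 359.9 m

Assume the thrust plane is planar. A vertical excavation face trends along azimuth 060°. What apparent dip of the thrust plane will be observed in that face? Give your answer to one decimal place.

Two edge vectors: TP-P→TP-Q = (87, 11, -13), TP-P→TP-R = (278, -154, -45.8).
Normal n = (TP-P→TP-Q) × (TP-P→TP-R) = (-2505.8, 370.6, -16456).
So ∂z/∂x = −n_x/n_z = −0.15227 and ∂z/∂y = −n_y/n_z = 0.02252.
Unit vector along 060° is (sin 60°, cos 60°) = (0.8660, 0.5000).
Slope in that direction = a·(0.8660) + b·(0.5000) = −0.12061.
Apparent dip = arctan|0.12061| = 6.9° (true dip is 8.8°, so apparent ≤ true as expected).

6.9°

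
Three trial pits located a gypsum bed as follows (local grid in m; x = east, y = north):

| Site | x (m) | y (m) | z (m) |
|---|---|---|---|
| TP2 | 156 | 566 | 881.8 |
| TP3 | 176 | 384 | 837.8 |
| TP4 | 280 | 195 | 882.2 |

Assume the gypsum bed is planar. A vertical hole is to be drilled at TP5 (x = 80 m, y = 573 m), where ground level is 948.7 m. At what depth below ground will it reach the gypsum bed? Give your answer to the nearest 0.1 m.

Two edge vectors: TP2→TP3 = (20, -182, -44), TP2→TP4 = (124, -371, 0.4).
Normal n = (TP2→TP3) × (TP2→TP4) = (-16396.8, -5464, 15148).
So ∂z/∂x = −n_x/n_z = 1.08244 and ∂z/∂y = −n_y/n_z = 0.36071.
Intercept c from TP2: 881.8 − 168.86 − 204.16 = 508.78.
At (80, 573): z_contact = 86.60 + 206.69 + 508.78 = 802.06 m.
Depth below ground = 948.7 − 802.06 = 146.6 m.

146.6 m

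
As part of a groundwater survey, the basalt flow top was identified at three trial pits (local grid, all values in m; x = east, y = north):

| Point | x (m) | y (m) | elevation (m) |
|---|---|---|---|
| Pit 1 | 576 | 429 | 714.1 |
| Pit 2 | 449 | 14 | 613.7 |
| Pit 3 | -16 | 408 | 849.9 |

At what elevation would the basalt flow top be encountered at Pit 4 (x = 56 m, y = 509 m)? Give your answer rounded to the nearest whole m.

Let the plane be z = a·x + b·y + c.
Pit 2−Pit 1: −127a − 415b = −100.4;  Pit 3−Pit 1: −592a − 21b = 135.8.
Solving gives a = −0.24059, b = 0.31555.
Then c = 714.1 − a·576 − b·429 = 717.31.
At (56, 509): z = −13.5 + 160.6 + 717.31 = 864.4 m.

864 m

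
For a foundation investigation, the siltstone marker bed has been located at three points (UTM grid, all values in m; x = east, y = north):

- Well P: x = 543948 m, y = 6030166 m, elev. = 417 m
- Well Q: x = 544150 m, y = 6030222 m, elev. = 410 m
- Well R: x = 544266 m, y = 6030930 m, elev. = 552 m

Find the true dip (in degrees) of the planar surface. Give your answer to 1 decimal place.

13.3°

Two edge vectors: Well P→Well Q = (202, 56, -7), Well P→Well R = (318, 764, 135).
Normal n = (Well P→Well Q) × (Well P→Well R) = (12908, -29496, 136520).
So ∂z/∂x = −n_x/n_z = −0.09455 and ∂z/∂y = −n_y/n_z = 0.21606.
Gradient magnitude |∇z| = √(a² + b²) = √(0.00894 + 0.04668) = 0.23584.
True dip = arctan(0.23584) = 13.3°, dipping toward SSE (azimuth ≈ 156°).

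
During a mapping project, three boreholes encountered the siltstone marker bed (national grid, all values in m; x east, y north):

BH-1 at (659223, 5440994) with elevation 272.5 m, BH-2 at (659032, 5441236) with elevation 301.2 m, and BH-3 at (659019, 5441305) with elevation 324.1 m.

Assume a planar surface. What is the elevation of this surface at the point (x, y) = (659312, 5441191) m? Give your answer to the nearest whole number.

383 m

Let the plane be z = a·x + b·y + c.
BH-2−BH-1: −191a + 242b = 28.7;  BH-3−BH-1: −204a + 311b = 51.6.
Solving gives a = 0.35497857, b = 0.39876408.
Then c = 272.5 − a·659223 − b·5440994 = −2403410.50.
At (659312, 5441191): z = 234041.6 + 2169751.5 − 2403410.50 = 382.6 m.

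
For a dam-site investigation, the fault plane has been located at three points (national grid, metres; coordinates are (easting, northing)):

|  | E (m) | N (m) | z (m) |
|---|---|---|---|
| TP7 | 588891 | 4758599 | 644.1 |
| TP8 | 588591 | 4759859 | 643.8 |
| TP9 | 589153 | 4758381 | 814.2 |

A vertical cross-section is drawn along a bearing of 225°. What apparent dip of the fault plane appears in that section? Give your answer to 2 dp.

Let the plane be z = a·E + b·N + c.
TP8−TP7: −300a + 1260b = −0.3;  TP9−TP7: 262a − 218b = 170.1.
Solving gives a = 0.80939, b = 0.19247.
Unit vector along 225° is (sin 225°, cos 225°) = (-0.7071, -0.7071).
Slope in that direction = a·(-0.7071) + b·(-0.7071) = −0.70842.
Apparent dip = arctan|0.70842| = 35.31° (true dip is 39.8°, so apparent ≤ true as expected).

35.31°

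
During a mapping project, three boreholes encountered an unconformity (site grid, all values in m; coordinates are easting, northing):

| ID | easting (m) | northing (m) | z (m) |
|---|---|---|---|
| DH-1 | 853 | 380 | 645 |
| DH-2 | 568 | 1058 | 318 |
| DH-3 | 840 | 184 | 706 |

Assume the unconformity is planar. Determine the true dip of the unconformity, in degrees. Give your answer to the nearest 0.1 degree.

Let the plane be z = a·easting + b·northing + c.
DH-2−DH-1: −285a + 678b = −327;  DH-3−DH-1: −13a − 196b = 61.
Solving gives a = 0.35152, b = −0.33454.
Gradient magnitude |∇z| = √(a² + b²) = √(0.12356 + 0.11192) = 0.48526.
True dip = arctan(0.48526) = 25.9°, dipping toward NW (azimuth ≈ 314°).

25.9°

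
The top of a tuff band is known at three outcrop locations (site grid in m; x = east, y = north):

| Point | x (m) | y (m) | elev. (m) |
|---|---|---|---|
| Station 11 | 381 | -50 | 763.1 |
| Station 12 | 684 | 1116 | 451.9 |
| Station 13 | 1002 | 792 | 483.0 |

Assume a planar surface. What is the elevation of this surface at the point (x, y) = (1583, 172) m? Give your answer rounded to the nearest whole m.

Two edge vectors: Station 11→Station 12 = (303, 1166, -311.2), Station 11→Station 13 = (621, 842, -280.1).
Normal n = (Station 11→Station 12) × (Station 11→Station 13) = (-64566.2, -108384.9, -468960).
So ∂z/∂x = −n_x/n_z = −0.13768 and ∂z/∂y = −n_y/n_z = −0.23112.
Intercept c from Station 11: 763.1 + 52.46 − 11.56 = 804.00.
At (1583, 172): z = −217.9 − 39.8 + 804.00 = 546.3 m.

546 m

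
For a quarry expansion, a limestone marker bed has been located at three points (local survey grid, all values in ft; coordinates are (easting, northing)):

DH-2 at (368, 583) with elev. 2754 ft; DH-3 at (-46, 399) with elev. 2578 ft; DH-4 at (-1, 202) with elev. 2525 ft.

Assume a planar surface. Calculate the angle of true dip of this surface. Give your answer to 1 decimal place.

23.4°

Two edge vectors: DH-2→DH-3 = (-414, -184, -176), DH-2→DH-4 = (-369, -381, -229).
Normal n = (DH-2→DH-3) × (DH-2→DH-4) = (-24920, -29862, 89838).
So ∂z/∂E = −n_x/n_z = 0.27739 and ∂z/∂N = −n_y/n_z = 0.33240.
Gradient magnitude |∇z| = √(a² + b²) = √(0.07694 + 0.11049) = 0.43294.
True dip = arctan(0.43294) = 23.4°, dipping toward SW (azimuth ≈ 220°).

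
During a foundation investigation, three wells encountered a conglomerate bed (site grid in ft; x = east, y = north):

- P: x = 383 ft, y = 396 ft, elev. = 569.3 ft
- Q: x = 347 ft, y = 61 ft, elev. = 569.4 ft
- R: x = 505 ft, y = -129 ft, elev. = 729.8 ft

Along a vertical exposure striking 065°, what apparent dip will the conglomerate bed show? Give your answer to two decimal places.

37.72°

Let the plane be z = a·x + b·y + c.
Q−P: −36a − 335b = 0.1;  R−P: 122a − 525b = 160.5.
Solving gives a = 0.89869, b = −0.09687.
Unit vector along 065° is (sin 65°, cos 65°) = (0.9063, 0.4226).
Slope in that direction = a·(0.9063) + b·(0.4226) = 0.77355.
Apparent dip = arctan|0.77355| = 37.72° (true dip is 42.1°, so apparent ≤ true as expected).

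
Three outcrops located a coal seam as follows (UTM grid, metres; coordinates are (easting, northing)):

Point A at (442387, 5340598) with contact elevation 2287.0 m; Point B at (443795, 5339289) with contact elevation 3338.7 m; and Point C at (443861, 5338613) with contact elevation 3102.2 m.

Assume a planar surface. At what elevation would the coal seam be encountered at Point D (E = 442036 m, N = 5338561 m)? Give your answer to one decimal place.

Let the plane be z = a·E + b·N + c.
Point B−Point A: 1408a − 1309b = 1051.7;  Point C−Point A: 1474a − 1985b = 815.2.
Solving gives a = 1.179236412, b = 0.464984620.
Then c = 2287 − a·442387 − b·5340598 = −3002687.79.
At (442036, 5338561): z = 521264.9 + 2482348.8 − 3002687.79 = 925.9 m.

925.9 m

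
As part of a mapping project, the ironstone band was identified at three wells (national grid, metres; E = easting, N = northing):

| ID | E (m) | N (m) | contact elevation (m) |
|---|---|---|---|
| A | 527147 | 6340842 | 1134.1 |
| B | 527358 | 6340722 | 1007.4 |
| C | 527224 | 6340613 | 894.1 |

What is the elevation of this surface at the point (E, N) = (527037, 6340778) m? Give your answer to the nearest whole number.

1068 m

Let the plane be z = a·E + b·N + c.
B−A: 211a − 120b = −126.7;  C−A: 77a − 229b = −240.
Solving gives a = −0.00548376, b = 1.04619105.
Then c = 1134.1 − a·527147 − b·6340842 = −6629707.29.
At (527037, 6340778): z = −2890.1 + 6633665.2 − 6629707.29 = 1067.7 m.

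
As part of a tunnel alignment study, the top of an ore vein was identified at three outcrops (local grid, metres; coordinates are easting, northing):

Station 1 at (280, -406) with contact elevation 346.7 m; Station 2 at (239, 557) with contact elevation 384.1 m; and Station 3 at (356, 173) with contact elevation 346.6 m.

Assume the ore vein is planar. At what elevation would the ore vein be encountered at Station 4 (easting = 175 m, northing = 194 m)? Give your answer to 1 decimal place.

Two edge vectors: Station 1→Station 2 = (-41, 963, 37.4), Station 1→Station 3 = (76, 579, -0.1).
Normal n = (Station 1→Station 2) × (Station 1→Station 3) = (-21750.9, 2838.3, -96927).
So ∂z/∂easting = −n_x/n_z = −0.22440 and ∂z/∂northing = −n_y/n_z = 0.02928.
Intercept c from Station 1: 346.7 + 62.83 + 11.89 = 421.42.
At (175, 194): z = −39.3 + 5.7 + 421.42 = 387.8 m.

387.8 m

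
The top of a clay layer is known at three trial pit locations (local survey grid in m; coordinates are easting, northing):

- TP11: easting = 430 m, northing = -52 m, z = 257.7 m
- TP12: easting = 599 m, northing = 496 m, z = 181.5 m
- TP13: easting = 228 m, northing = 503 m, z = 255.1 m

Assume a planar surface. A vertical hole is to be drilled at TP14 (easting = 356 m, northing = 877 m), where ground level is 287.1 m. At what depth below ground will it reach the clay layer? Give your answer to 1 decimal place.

86.5 m

Two edge vectors: TP11→TP12 = (169, 548, -76.2), TP11→TP13 = (-202, 555, -2.6).
Normal n = (TP11→TP12) × (TP11→TP13) = (40866.2, 15831.8, 204491).
So ∂z/∂easting = −n_x/n_z = −0.19984 and ∂z/∂northing = −n_y/n_z = −0.07742.
Intercept c from TP11: 257.7 + 85.93 − 4.03 = 339.61.
At (356, 877): z_contact = −71.14 − 67.90 + 339.61 = 200.56 m.
Depth below ground = 287.1 − 200.56 = 86.5 m.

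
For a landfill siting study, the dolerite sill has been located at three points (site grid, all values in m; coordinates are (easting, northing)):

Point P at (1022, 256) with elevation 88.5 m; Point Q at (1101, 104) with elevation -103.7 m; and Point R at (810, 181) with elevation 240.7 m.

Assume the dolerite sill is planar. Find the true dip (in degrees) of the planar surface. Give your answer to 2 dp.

Let the plane be z = a·E + b·N + c.
Point Q−Point P: 79a − 152b = −192.2;  Point R−Point P: −212a − 75b = 152.2.
Solving gives a = −0.98428, b = 0.75291.
Gradient magnitude |∇z| = √(a² + b²) = √(0.96881 + 0.56687) = 1.23923.
True dip = arctan(1.23923) = 51.10°, dipping toward SE (azimuth ≈ 127°).

51.10°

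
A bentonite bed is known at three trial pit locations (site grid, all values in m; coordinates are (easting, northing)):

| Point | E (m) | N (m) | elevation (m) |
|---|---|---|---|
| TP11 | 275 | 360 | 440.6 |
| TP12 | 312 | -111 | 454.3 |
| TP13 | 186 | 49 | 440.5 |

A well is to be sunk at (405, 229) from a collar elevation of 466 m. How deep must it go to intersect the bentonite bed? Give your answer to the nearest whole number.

12 m

Let the plane be z = a·E + b·N + c.
TP12−TP11: 37a − 471b = 13.7;  TP13−TP11: −89a − 311b = −0.1.
Solving gives a = 0.08063, b = −0.02275.
Then c = 440.6 − a·275 − b·360 = 426.62.
At (405, 229): z_contact = 32.7 − 5.2 + 426.62 = 454.1 m.
Depth below ground = 466 − 454.1 = 12 m.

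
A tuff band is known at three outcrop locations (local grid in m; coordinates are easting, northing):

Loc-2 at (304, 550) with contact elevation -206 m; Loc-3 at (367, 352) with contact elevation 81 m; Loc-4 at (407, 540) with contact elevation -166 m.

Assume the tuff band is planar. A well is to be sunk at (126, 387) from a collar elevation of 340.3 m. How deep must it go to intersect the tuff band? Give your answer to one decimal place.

368.8 m

Two edge vectors: Loc-2→Loc-3 = (63, -198, 287), Loc-2→Loc-4 = (103, -10, 40).
Normal n = (Loc-2→Loc-3) × (Loc-2→Loc-4) = (-5050, 27041, 19764).
So ∂z/∂easting = −n_x/n_z = 0.25552 and ∂z/∂northing = −n_y/n_z = −1.36819.
Intercept c from Loc-2: -206 − 77.68 + 752.51 = 468.83.
At (126, 387): z_contact = 32.19 − 529.49 + 468.83 = -28.47 m.
Depth below ground = 340.3 − (-28.47) = 368.8 m.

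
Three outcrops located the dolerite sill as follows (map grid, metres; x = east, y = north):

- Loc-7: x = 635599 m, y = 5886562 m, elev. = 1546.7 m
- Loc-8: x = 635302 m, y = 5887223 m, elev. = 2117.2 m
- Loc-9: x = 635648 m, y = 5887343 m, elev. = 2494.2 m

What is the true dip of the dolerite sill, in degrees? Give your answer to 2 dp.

53.58°

Let the plane be z = a·x + b·y + c.
Loc-8−Loc-7: −297a + 661b = 570.5;  Loc-9−Loc-7: 49a + 781b = 947.5.
Solving gives a = 0.68371, b = 1.17029.
Gradient magnitude |∇z| = √(a² + b²) = √(0.46746 + 1.36958) = 1.35538.
True dip = arctan(1.35538) = 53.58°, dipping toward SSW (azimuth ≈ 210°).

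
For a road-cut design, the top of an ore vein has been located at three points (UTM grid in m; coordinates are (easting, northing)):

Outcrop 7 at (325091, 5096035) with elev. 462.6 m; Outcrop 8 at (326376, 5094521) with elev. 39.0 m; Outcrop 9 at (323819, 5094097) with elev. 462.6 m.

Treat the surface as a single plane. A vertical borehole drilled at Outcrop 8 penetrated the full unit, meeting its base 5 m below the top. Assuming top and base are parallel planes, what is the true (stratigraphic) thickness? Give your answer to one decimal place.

4.9 m

Two edge vectors: Outcrop 7→Outcrop 8 = (1285, -1514, -423.6), Outcrop 7→Outcrop 9 = (-1272, -1938, 0).
Normal n = (Outcrop 7→Outcrop 8) × (Outcrop 7→Outcrop 9) = (-820936.8, 538819.2, -4416138).
So ∂z/∂E = −n_x/n_z = −0.18589 and ∂z/∂N = −n_y/n_z = 0.12201.
|∇z| = √(a²+b²) = 0.22236, so dip δ = arctan(0.22236) = 12.54°.
True thickness = vertical thickness × cos δ = 5 × cos 12.54° = 4.9 m.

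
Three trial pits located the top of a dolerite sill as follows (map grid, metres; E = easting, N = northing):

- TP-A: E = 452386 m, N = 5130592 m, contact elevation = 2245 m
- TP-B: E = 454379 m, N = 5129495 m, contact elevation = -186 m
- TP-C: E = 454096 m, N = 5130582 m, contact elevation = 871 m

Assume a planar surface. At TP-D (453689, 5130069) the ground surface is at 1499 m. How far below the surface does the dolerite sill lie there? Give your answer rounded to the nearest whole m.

695 m

Let the plane be z = a·E + b·N + c.
TP-B−TP-A: 1993a − 1097b = −2431;  TP-C−TP-A: 1710a − 10b = −1374.
Solving gives a = −0.79903876, b = 0.76437169.
Then c = 2245 − a·452386 − b·5130592 = −3557960.34.
At (453689, 5130069): z_contact = −362515.1 + 3921279.5 − 3557960.34 = 804.1 m.
Depth below ground = 1499 − 804.1 = 695 m.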